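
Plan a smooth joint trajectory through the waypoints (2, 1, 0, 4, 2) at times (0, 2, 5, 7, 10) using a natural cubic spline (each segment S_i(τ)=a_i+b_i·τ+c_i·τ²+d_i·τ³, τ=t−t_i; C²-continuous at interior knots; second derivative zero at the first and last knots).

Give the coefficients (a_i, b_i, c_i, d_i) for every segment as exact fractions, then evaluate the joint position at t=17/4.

Δ: Δ0=-1/2, Δ1=-1/3, Δ2=2, Δ3=-2/3
row 1: diag=10, rhs=1; c'=3/10, d'=1/10
row 2: denom=10−3·3/10=91/10; d'=(14−3·1/10)/(91/10)=137/91
row 3: denom=10−2·20/91=870/91; d'=(-16−2·137/91)/(870/91)=-173/87
back: M3=-173/87
back: M2=137/91−20/91·-173/87=169/87
back: M1=1/10−3/10·169/87=-14/29
M: M0=0, M1=-14/29, M2=169/87, M3=-173/87, M4=0
seg 0: a=2, c=M0/2=0, d=(M1−M0)/(6·2)=-7/174, b=Δ0−h0·(2M0+M1)/6=-59/174
seg 1: a=1, c=M1/2=-7/29, d=(M2−M1)/(6·3)=211/1566, b=Δ1−h1·(2M1+M2)/6=-143/174
seg 2: a=0, c=M2/2=169/174, d=(M3−M2)/(6·2)=-19/58, b=Δ2−h2·(2M2+M3)/6=119/87
seg 3: a=4, c=M3/2=-173/174, d=(M4−M3)/(6·3)=173/1566, b=Δ3−h3·(2M3+M4)/6=115/87
t_q=17/4 → seg 1, τ=9/4; S=1+-143/174·τ+-7/29·τ²+211/1566·τ³=-1991/3712

  seg 0: a=2 b=-59/174 c=0 d=-7/174
  seg 1: a=1 b=-143/174 c=-7/29 d=211/1566
  seg 2: a=0 b=119/87 c=169/174 d=-19/58
  seg 3: a=4 b=115/87 c=-173/174 d=173/1566
S(17/4) = -1991/3712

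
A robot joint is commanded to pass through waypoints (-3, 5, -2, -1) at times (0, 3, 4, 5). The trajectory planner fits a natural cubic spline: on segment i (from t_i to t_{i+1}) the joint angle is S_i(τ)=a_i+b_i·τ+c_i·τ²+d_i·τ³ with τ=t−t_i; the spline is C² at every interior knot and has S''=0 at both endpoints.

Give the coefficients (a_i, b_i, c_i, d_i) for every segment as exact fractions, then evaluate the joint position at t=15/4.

  seg 0: a=-3 b=668/93 c=0 d=-140/279
  seg 1: a=5 b=-592/93 c=-140/31 d=361/93
  seg 2: a=-2 b=-349/93 c=221/31 d=-221/93
S(15/4) = -1343/1984

Δ: Δ0=8/3, Δ1=-7, Δ2=1
row 1: diag=8, rhs=-58; c'=1/8, d'=-29/4
row 2: denom=4−1·1/8=31/8; d'=(48−1·-29/4)/(31/8)=442/31
back: M2=442/31
back: M1=-29/4−1/8·442/31=-280/31
M: M0=0, M1=-280/31, M2=442/31, M3=0
seg 0: a=-3, c=M0/2=0, d=(M1−M0)/(6·3)=-140/279, b=Δ0−h0·(2M0+M1)/6=668/93
seg 1: a=5, c=M1/2=-140/31, d=(M2−M1)/(6·1)=361/93, b=Δ1−h1·(2M1+M2)/6=-592/93
seg 2: a=-2, c=M2/2=221/31, d=(M3−M2)/(6·1)=-221/93, b=Δ2−h2·(2M2+M3)/6=-349/93
t_q=15/4 → seg 1, τ=3/4; S=5+-592/93·τ+-140/31·τ²+361/93·τ³=-1343/1984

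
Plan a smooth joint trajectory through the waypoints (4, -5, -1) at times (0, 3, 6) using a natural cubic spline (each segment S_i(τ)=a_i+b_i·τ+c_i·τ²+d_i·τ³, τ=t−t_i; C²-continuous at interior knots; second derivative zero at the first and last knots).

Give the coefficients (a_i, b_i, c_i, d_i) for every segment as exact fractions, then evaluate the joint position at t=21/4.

  seg 0: a=4 b=-49/12 c=0 d=13/108
  seg 1: a=-5 b=-5/6 c=13/12 d=-13/108
S(21/4) = -707/256

Δ: Δ0=-3, Δ1=4/3
row 1: diag=12, rhs=26; c'=1/4, d'=13/6
back: M1=13/6
M: M0=0, M1=13/6, M2=0
seg 0: a=4, c=M0/2=0, d=(M1−M0)/(6·3)=13/108, b=Δ0−h0·(2M0+M1)/6=-49/12
seg 1: a=-5, c=M1/2=13/12, d=(M2−M1)/(6·3)=-13/108, b=Δ1−h1·(2M1+M2)/6=-5/6
t_q=21/4 → seg 1, τ=9/4; S=-5+-5/6·τ+13/12·τ²+-13/108·τ³=-707/256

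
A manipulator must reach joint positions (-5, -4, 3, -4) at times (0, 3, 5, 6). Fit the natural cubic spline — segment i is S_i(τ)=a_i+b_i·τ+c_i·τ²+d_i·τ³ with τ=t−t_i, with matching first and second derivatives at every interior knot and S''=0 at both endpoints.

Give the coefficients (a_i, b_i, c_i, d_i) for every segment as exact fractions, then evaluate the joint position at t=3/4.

  seg 0: a=-5 b=-38/21 c=0 d=5/21
  seg 1: a=-4 b=97/21 c=15/7 d=-227/168
  seg 2: a=3 b=-127/42 c=-167/28 d=167/84
S(3/4) = -2803/448

Δ: Δ0=1/3, Δ1=7/2, Δ2=-7
row 1: diag=10, rhs=19; c'=1/5, d'=19/10
row 2: denom=6−2·1/5=28/5; d'=(-63−2·19/10)/(28/5)=-167/14
back: M2=-167/14
back: M1=19/10−1/5·-167/14=30/7
M: M0=0, M1=30/7, M2=-167/14, M3=0
seg 0: a=-5, c=M0/2=0, d=(M1−M0)/(6·3)=5/21, b=Δ0−h0·(2M0+M1)/6=-38/21
seg 1: a=-4, c=M1/2=15/7, d=(M2−M1)/(6·2)=-227/168, b=Δ1−h1·(2M1+M2)/6=97/21
seg 2: a=3, c=M2/2=-167/28, d=(M3−M2)/(6·1)=167/84, b=Δ2−h2·(2M2+M3)/6=-127/42
t_q=3/4 → seg 0, τ=3/4; S=-5+-38/21·τ+0·τ²+5/21·τ³=-2803/448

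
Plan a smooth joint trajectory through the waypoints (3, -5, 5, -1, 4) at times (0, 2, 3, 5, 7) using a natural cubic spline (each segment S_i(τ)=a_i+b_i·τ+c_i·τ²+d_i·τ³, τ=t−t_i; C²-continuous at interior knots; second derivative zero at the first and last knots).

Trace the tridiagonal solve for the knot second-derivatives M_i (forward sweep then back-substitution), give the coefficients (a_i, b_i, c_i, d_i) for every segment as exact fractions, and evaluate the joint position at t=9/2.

  seg 0: a=3 b=-1243/128 c=0 d=731/512
  seg 1: a=-5 b=475/64 c=2193/256 d=-1533/256
  seg 2: a=5 b=1687/256 c=-1203/128 d=2357/1024
  seg 3: a=-1 b=-433/128 c=2259/512 d=-753/1024
S(9/2) = 12343/8192

Δ: Δ0=-4, Δ1=10, Δ2=-3, Δ3=5/2
row 1: diag=6, rhs=84; c'=1/6, d'=14
row 2: denom=6−1·1/6=35/6; d'=(-78−1·14)/(35/6)=-552/35
row 3: denom=8−2·12/35=256/35; d'=(33−2·-552/35)/(256/35)=2259/256
back: M3=2259/256
back: M2=-552/35−12/35·2259/256=-1203/64
back: M1=14−1/6·-1203/64=2193/128
M: M0=0, M1=2193/128, M2=-1203/64, M3=2259/256, M4=0
seg 0: a=3, c=M0/2=0, d=(M1−M0)/(6·2)=731/512, b=Δ0−h0·(2M0+M1)/6=-1243/128
seg 1: a=-5, c=M1/2=2193/256, d=(M2−M1)/(6·1)=-1533/256, b=Δ1−h1·(2M1+M2)/6=475/64
seg 2: a=5, c=M2/2=-1203/128, d=(M3−M2)/(6·2)=2357/1024, b=Δ2−h2·(2M2+M3)/6=1687/256
seg 3: a=-1, c=M3/2=2259/512, d=(M4−M3)/(6·2)=-753/1024, b=Δ3−h3·(2M3+M4)/6=-433/128
t_q=9/2 → seg 2, τ=3/2; S=5+1687/256·τ+-1203/128·τ²+2357/1024·τ³=12343/8192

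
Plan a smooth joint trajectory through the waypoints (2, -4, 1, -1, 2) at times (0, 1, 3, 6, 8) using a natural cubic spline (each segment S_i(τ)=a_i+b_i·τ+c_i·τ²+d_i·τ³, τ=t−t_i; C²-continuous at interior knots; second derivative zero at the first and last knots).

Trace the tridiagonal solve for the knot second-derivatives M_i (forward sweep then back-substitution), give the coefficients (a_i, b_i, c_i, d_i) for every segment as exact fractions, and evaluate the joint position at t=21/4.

Δ: Δ0=-6, Δ1=5/2, Δ2=-2/3, Δ3=3/2
row 1: diag=6, rhs=51; c'=1/3, d'=17/2
row 2: denom=10−2·1/3=28/3; d'=(-19−2·17/2)/(28/3)=-27/7
row 3: denom=10−3·9/28=253/28; d'=(13−3·-27/7)/(253/28)=688/253
back: M3=688/253
back: M2=-27/7−9/28·688/253=-1197/253
back: M1=17/2−1/3·-1197/253=5099/506
M: M0=0, M1=5099/506, M2=-1197/253, M3=688/253, M4=0
seg 0: a=2, c=M0/2=0, d=(M1−M0)/(6·1)=5099/3036, b=Δ0−h0·(2M0+M1)/6=-23315/3036
seg 1: a=-4, c=M1/2=5099/1012, d=(M2−M1)/(6·2)=-7493/6072, b=Δ1−h1·(2M1+M2)/6=-4009/1518
seg 2: a=1, c=M2/2=-1197/506, d=(M3−M2)/(6·3)=1885/4554, b=Δ2−h2·(2M2+M3)/6=2053/759
seg 3: a=-1, c=M3/2=344/253, d=(M4−M3)/(6·2)=-172/759, b=Δ3−h3·(2M3+M4)/6=-475/1518
t_q=21/4 → seg 2, τ=9/4; S=1+2053/759·τ+-1197/506·τ²+1885/4554·τ³=-5671/32384

  seg 0: a=2 b=-23315/3036 c=0 d=5099/3036
  seg 1: a=-4 b=-4009/1518 c=5099/1012 d=-7493/6072
  seg 2: a=1 b=2053/759 c=-1197/506 d=1885/4554
  seg 3: a=-1 b=-475/1518 c=344/253 d=-172/759
S(21/4) = -5671/32384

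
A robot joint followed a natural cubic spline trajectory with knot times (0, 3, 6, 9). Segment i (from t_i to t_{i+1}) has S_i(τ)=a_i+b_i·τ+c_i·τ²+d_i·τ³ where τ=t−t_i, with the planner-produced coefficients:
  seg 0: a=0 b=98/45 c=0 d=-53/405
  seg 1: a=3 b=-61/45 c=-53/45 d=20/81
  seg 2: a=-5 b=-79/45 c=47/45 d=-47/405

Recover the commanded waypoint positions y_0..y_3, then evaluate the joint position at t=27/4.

y_0 = S_0(0) = a_0 = 0
y_1 = S_1(0) = a_1 = 3
y_2 = S_2(0) = a_2 = -5
y_3 = S_2(3) = -4
t_q=27/4 is in segment 2 (τ=3/4); S_2(τ)=-1849/320

y_0=0 y_1=3 y_2=-5 y_3=-4
S(27/4) = -1849/320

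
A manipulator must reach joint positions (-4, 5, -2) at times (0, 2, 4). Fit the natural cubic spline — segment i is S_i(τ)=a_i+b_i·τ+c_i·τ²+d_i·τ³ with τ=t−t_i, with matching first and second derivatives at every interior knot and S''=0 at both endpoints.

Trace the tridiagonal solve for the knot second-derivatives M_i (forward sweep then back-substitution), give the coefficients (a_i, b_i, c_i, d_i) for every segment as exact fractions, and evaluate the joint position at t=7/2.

  seg 0: a=-4 b=13/2 c=0 d=-1/2
  seg 1: a=5 b=1/2 c=-3 d=1/2
S(7/2) = 11/16

Δ: Δ0=9/2, Δ1=-7/2
row 1: diag=8, rhs=-48; c'=1/4, d'=-6
back: M1=-6
M: M0=0, M1=-6, M2=0
seg 0: a=-4, c=M0/2=0, d=(M1−M0)/(6·2)=-1/2, b=Δ0−h0·(2M0+M1)/6=13/2
seg 1: a=5, c=M1/2=-3, d=(M2−M1)/(6·2)=1/2, b=Δ1−h1·(2M1+M2)/6=1/2
t_q=7/2 → seg 1, τ=3/2; S=5+1/2·τ+-3·τ²+1/2·τ³=11/16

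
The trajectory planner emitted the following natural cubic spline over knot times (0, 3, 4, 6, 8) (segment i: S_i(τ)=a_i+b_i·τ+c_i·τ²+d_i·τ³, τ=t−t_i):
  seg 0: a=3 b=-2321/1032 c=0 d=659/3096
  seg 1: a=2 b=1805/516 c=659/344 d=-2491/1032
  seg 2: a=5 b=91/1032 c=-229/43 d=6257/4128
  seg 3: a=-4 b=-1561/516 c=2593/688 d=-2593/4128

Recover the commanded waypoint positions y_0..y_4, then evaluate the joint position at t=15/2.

y_0=3 y_1=2 y_2=5 y_3=-4 y_4=0
S(15/2) = -23973/11008

y_0 = S_0(0) = a_0 = 3
y_1 = S_1(0) = a_1 = 2
y_2 = S_2(0) = a_2 = 5
y_3 = S_3(0) = a_3 = -4
y_4 = S_3(2) = 0
t_q=15/2 is in segment 3 (τ=3/2); S_3(τ)=-23973/11008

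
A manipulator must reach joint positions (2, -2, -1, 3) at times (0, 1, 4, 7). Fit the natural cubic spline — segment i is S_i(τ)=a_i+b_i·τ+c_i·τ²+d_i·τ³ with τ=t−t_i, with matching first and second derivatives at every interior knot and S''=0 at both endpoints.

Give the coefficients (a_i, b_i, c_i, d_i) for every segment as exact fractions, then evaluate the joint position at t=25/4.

  seg 0: a=2 b=-397/87 c=0 d=49/87
  seg 1: a=-2 b=-250/87 c=49/29 d=-6/29
  seg 2: a=-1 b=146/87 c=-5/29 d=5/261
S(25/4) = 3937/1856

Δ: Δ0=-4, Δ1=1/3, Δ2=4/3
row 1: diag=8, rhs=26; c'=3/8, d'=13/4
row 2: denom=12−3·3/8=87/8; d'=(6−3·13/4)/(87/8)=-10/29
back: M2=-10/29
back: M1=13/4−3/8·-10/29=98/29
M: M0=0, M1=98/29, M2=-10/29, M3=0
seg 0: a=2, c=M0/2=0, d=(M1−M0)/(6·1)=49/87, b=Δ0−h0·(2M0+M1)/6=-397/87
seg 1: a=-2, c=M1/2=49/29, d=(M2−M1)/(6·3)=-6/29, b=Δ1−h1·(2M1+M2)/6=-250/87
seg 2: a=-1, c=M2/2=-5/29, d=(M3−M2)/(6·3)=5/261, b=Δ2−h2·(2M2+M3)/6=146/87
t_q=25/4 → seg 2, τ=9/4; S=-1+146/87·τ+-5/29·τ²+5/261·τ³=3937/1856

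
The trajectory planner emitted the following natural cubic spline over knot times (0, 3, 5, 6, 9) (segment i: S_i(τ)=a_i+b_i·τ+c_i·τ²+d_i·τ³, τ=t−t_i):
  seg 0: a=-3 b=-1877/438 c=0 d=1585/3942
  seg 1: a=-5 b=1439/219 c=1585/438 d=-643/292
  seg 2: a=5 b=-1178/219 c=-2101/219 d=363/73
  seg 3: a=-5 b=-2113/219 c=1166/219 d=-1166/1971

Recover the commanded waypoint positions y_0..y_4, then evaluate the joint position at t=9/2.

y_0=-3 y_1=-5 y_2=5 y_3=-5 y_4=-2
S(9/2) = 13003/2336

y_0 = S_0(0) = a_0 = -3
y_1 = S_1(0) = a_1 = -5
y_2 = S_2(0) = a_2 = 5
y_3 = S_3(0) = a_3 = -5
y_4 = S_3(3) = -2
t_q=9/2 is in segment 1 (τ=3/2); S_1(τ)=13003/2336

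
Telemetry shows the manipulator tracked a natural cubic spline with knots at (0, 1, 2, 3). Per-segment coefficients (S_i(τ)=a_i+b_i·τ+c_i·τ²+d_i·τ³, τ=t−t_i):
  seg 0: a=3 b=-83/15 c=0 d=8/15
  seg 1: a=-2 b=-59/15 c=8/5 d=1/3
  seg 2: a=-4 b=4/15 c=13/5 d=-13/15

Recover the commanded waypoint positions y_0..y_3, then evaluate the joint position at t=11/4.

y_0=3 y_1=-2 y_2=-4 y_3=-2
S(11/4) = -173/64

y_0 = S_0(0) = a_0 = 3
y_1 = S_1(0) = a_1 = -2
y_2 = S_2(0) = a_2 = -4
y_3 = S_2(1) = -2
t_q=11/4 is in segment 2 (τ=3/4); S_2(τ)=-173/64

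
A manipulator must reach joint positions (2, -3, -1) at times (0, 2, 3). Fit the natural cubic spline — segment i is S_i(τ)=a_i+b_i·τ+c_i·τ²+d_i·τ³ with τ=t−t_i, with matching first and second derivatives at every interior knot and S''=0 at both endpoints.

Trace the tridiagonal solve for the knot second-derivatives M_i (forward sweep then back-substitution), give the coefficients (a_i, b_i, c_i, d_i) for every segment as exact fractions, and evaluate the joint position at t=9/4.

  seg 0: a=2 b=-4 c=0 d=3/8
  seg 1: a=-3 b=1/2 c=9/4 d=-3/4
S(9/4) = -703/256

Δ: Δ0=-5/2, Δ1=2
row 1: diag=6, rhs=27; c'=1/6, d'=9/2
back: M1=9/2
M: M0=0, M1=9/2, M2=0
seg 0: a=2, c=M0/2=0, d=(M1−M0)/(6·2)=3/8, b=Δ0−h0·(2M0+M1)/6=-4
seg 1: a=-3, c=M1/2=9/4, d=(M2−M1)/(6·1)=-3/4, b=Δ1−h1·(2M1+M2)/6=1/2
t_q=9/4 → seg 1, τ=1/4; S=-3+1/2·τ+9/4·τ²+-3/4·τ³=-703/256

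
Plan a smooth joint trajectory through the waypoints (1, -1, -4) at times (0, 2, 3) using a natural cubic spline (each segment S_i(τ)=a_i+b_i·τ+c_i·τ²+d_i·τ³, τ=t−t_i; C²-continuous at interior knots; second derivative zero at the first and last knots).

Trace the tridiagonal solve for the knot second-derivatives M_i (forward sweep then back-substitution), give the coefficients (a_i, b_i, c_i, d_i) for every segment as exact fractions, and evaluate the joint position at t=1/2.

Δ: Δ0=-1, Δ1=-3
row 1: diag=6, rhs=-12; c'=1/6, d'=-2
back: M1=-2
M: M0=0, M1=-2, M2=0
seg 0: a=1, c=M0/2=0, d=(M1−M0)/(6·2)=-1/6, b=Δ0−h0·(2M0+M1)/6=-1/3
seg 1: a=-1, c=M1/2=-1, d=(M2−M1)/(6·1)=1/3, b=Δ1−h1·(2M1+M2)/6=-7/3
t_q=1/2 → seg 0, τ=1/2; S=1+-1/3·τ+0·τ²+-1/6·τ³=13/16

  seg 0: a=1 b=-1/3 c=0 d=-1/6
  seg 1: a=-1 b=-7/3 c=-1 d=1/3
S(1/2) = 13/16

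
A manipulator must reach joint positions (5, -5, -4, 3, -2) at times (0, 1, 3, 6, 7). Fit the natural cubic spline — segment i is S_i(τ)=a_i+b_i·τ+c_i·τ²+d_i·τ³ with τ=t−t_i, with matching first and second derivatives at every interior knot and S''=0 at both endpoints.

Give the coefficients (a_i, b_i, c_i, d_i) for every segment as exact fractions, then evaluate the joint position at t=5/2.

Δ: Δ0=-10, Δ1=1/2, Δ2=7/3, Δ3=-5
row 1: diag=6, rhs=63; c'=1/3, d'=21/2
row 2: denom=10−2·1/3=28/3; d'=(11−2·21/2)/(28/3)=-15/14
row 3: denom=8−3·9/28=197/28; d'=(-44−3·-15/14)/(197/28)=-1142/197
back: M3=-1142/197
back: M2=-15/14−9/28·-1142/197=156/197
back: M1=21/2−1/3·156/197=4033/394
M: M0=0, M1=4033/394, M2=156/197, M3=-1142/197, M4=0
seg 0: a=5, c=M0/2=0, d=(M1−M0)/(6·1)=4033/2364, b=Δ0−h0·(2M0+M1)/6=-27673/2364
seg 1: a=-5, c=M1/2=4033/788, d=(M2−M1)/(6·2)=-3721/4728, b=Δ1−h1·(2M1+M2)/6=-7787/1182
seg 2: a=-4, c=M2/2=78/197, d=(M3−M2)/(6·3)=-649/1773, b=Δ2−h2·(2M2+M3)/6=2624/591
seg 3: a=3, c=M3/2=-571/197, d=(M4−M3)/(6·1)=571/591, b=Δ3−h3·(2M3+M4)/6=-1813/591
t_q=5/2 → seg 1, τ=3/2; S=-5+-7787/1182·τ+4033/788·τ²+-3721/4728·τ³=-75933/12608

  seg 0: a=5 b=-27673/2364 c=0 d=4033/2364
  seg 1: a=-5 b=-7787/1182 c=4033/788 d=-3721/4728
  seg 2: a=-4 b=2624/591 c=78/197 d=-649/1773
  seg 3: a=3 b=-1813/591 c=-571/197 d=571/591
S(5/2) = -75933/12608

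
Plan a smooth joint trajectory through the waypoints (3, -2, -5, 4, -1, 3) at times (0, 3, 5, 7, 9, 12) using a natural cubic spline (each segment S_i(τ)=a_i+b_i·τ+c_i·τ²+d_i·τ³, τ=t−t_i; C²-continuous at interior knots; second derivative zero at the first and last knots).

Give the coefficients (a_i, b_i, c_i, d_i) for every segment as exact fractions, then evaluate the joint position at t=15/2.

Δ: Δ0=-5/3, Δ1=-3/2, Δ2=9/2, Δ3=-5/2, Δ4=4/3
row 1: diag=10, rhs=1; c'=1/5, d'=1/10
row 2: denom=8−2·1/5=38/5; d'=(36−2·1/10)/(38/5)=179/38
row 3: denom=8−2·5/19=142/19; d'=(-42−2·179/38)/(142/19)=-977/142
row 4: denom=10−2·19/71=672/71; d'=(23−2·-977/142)/(672/71)=435/112
back: M4=435/112
back: M3=-977/142−19/71·435/112=-887/112
back: M2=179/38−5/19·-887/112=761/112
back: M1=1/10−1/5·761/112=-141/112
M: M0=0, M1=-141/112, M2=761/112, M3=-887/112, M4=435/112, M5=0
seg 0: a=3, c=M0/2=0, d=(M1−M0)/(6·3)=-47/672, b=Δ0−h0·(2M0+M1)/6=-697/672
seg 1: a=-2, c=M1/2=-141/224, d=(M2−M1)/(6·2)=451/672, b=Δ1−h1·(2M1+M2)/6=-983/336
seg 2: a=-5, c=M2/2=761/224, d=(M3−M2)/(6·2)=-103/84, b=Δ2−h2·(2M2+M3)/6=877/336
seg 3: a=4, c=M3/2=-887/224, d=(M4−M3)/(6·2)=661/672, b=Δ3−h3·(2M3+M4)/6=499/336
seg 4: a=-1, c=M4/2=435/224, d=(M5−M4)/(6·3)=-145/672, b=Δ4−h4·(2M4+M5)/6=-857/336
t_q=15/2 → seg 3, τ=1/2; S=4+499/336·τ+-887/224·τ²+661/672·τ³=6945/1792

  seg 0: a=3 b=-697/672 c=0 d=-47/672
  seg 1: a=-2 b=-983/336 c=-141/224 d=451/672
  seg 2: a=-5 b=877/336 c=761/224 d=-103/84
  seg 3: a=4 b=499/336 c=-887/224 d=661/672
  seg 4: a=-1 b=-857/336 c=435/224 d=-145/672
S(15/2) = 6945/1792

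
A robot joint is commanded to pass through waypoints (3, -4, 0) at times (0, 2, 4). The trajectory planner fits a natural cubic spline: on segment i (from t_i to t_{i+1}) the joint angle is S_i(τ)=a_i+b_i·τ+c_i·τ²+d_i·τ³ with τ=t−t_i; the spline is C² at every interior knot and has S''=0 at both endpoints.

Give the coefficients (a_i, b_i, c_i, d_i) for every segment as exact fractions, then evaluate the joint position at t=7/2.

  seg 0: a=3 b=-39/8 c=0 d=11/32
  seg 1: a=-4 b=-3/4 c=33/16 d=-11/32
S(7/2) = -421/256

Δ: Δ0=-7/2, Δ1=2
row 1: diag=8, rhs=33; c'=1/4, d'=33/8
back: M1=33/8
M: M0=0, M1=33/8, M2=0
seg 0: a=3, c=M0/2=0, d=(M1−M0)/(6·2)=11/32, b=Δ0−h0·(2M0+M1)/6=-39/8
seg 1: a=-4, c=M1/2=33/16, d=(M2−M1)/(6·2)=-11/32, b=Δ1−h1·(2M1+M2)/6=-3/4
t_q=7/2 → seg 1, τ=3/2; S=-4+-3/4·τ+33/16·τ²+-11/32·τ³=-421/256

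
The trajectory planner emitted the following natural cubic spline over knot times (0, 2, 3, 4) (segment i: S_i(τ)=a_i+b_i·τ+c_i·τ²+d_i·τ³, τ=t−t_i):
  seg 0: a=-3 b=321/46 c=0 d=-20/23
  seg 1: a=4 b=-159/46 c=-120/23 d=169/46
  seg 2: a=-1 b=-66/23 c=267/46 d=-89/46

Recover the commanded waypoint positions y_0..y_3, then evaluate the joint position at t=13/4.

y_0=-3 y_1=4 y_2=-1 y_3=0
S(13/4) = -4077/2944

y_0 = S_0(0) = a_0 = -3
y_1 = S_1(0) = a_1 = 4
y_2 = S_2(0) = a_2 = -1
y_3 = S_2(1) = 0
t_q=13/4 is in segment 2 (τ=1/4); S_2(τ)=-4077/2944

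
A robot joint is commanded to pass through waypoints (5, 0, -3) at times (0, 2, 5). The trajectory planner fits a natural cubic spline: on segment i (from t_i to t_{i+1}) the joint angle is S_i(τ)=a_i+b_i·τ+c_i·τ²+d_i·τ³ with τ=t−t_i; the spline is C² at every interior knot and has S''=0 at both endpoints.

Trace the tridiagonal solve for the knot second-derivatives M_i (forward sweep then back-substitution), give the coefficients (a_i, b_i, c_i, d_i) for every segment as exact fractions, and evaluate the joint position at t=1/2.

Δ: Δ0=-5/2, Δ1=-1
row 1: diag=10, rhs=9; c'=3/10, d'=9/10
back: M1=9/10
M: M0=0, M1=9/10, M2=0
seg 0: a=5, c=M0/2=0, d=(M1−M0)/(6·2)=3/40, b=Δ0−h0·(2M0+M1)/6=-14/5
seg 1: a=0, c=M1/2=9/20, d=(M2−M1)/(6·3)=-1/20, b=Δ1−h1·(2M1+M2)/6=-19/10
t_q=1/2 → seg 0, τ=1/2; S=5+-14/5·τ+0·τ²+3/40·τ³=231/64

  seg 0: a=5 b=-14/5 c=0 d=3/40
  seg 1: a=0 b=-19/10 c=9/20 d=-1/20
S(1/2) = 231/64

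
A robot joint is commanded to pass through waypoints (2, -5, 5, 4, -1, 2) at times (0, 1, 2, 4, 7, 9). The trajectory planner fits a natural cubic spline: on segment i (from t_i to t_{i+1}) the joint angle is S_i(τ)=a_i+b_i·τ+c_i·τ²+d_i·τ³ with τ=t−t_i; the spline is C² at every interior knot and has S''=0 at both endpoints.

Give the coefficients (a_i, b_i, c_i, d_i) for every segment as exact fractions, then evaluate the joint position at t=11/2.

  seg 0: a=2 b=-138277/11598 c=0 d=57091/11598
  seg 1: a=-5 b=16498/5799 c=57091/3866 d=-88289/11598
  seg 2: a=5 b=110675/11598 c=-15599/1933 d=35357/23196
  seg 3: a=4 b=-51559/11598 c=4159/3866 d=-289/5799
  seg 4: a=-1 b=7697/11598 c=2425/3866 d=-2425/23196
S(11/2) = -804/1933

Δ: Δ0=-7, Δ1=10, Δ2=-1/2, Δ3=-5/3, Δ4=3/2
row 1: diag=4, rhs=102; c'=1/4, d'=51/2
row 2: denom=6−1·1/4=23/4; d'=(-63−1·51/2)/(23/4)=-354/23
row 3: denom=10−2·8/23=214/23; d'=(-7−2·-354/23)/(214/23)=547/214
row 4: denom=10−3·69/214=1933/214; d'=(19−3·547/214)/(1933/214)=2425/1933
back: M4=2425/1933
back: M3=547/214−69/214·2425/1933=4159/1933
back: M2=-354/23−8/23·4159/1933=-31198/1933
back: M1=51/2−1/4·-31198/1933=57091/1933
M: M0=0, M1=57091/1933, M2=-31198/1933, M3=4159/1933, M4=2425/1933, M5=0
seg 0: a=2, c=M0/2=0, d=(M1−M0)/(6·1)=57091/11598, b=Δ0−h0·(2M0+M1)/6=-138277/11598
seg 1: a=-5, c=M1/2=57091/3866, d=(M2−M1)/(6·1)=-88289/11598, b=Δ1−h1·(2M1+M2)/6=16498/5799
seg 2: a=5, c=M2/2=-15599/1933, d=(M3−M2)/(6·2)=35357/23196, b=Δ2−h2·(2M2+M3)/6=110675/11598
seg 3: a=4, c=M3/2=4159/3866, d=(M4−M3)/(6·3)=-289/5799, b=Δ3−h3·(2M3+M4)/6=-51559/11598
seg 4: a=-1, c=M4/2=2425/3866, d=(M5−M4)/(6·2)=-2425/23196, b=Δ4−h4·(2M4+M5)/6=7697/11598
t_q=11/2 → seg 3, τ=3/2; S=4+-51559/11598·τ+4159/3866·τ²+-289/5799·τ³=-804/1933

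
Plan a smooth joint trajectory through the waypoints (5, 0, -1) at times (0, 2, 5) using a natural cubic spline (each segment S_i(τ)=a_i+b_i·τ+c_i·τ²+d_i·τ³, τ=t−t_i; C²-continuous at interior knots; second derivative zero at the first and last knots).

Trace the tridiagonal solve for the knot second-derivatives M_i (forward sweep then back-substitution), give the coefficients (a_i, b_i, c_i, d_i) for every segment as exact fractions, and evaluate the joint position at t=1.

Δ: Δ0=-5/2, Δ1=-1/3
row 1: diag=10, rhs=13; c'=3/10, d'=13/10
back: M1=13/10
M: M0=0, M1=13/10, M2=0
seg 0: a=5, c=M0/2=0, d=(M1−M0)/(6·2)=13/120, b=Δ0−h0·(2M0+M1)/6=-44/15
seg 1: a=0, c=M1/2=13/20, d=(M2−M1)/(6·3)=-13/180, b=Δ1−h1·(2M1+M2)/6=-49/30
t_q=1 → seg 0, τ=1; S=5+-44/15·τ+0·τ²+13/120·τ³=87/40

  seg 0: a=5 b=-44/15 c=0 d=13/120
  seg 1: a=0 b=-49/30 c=13/20 d=-13/180
S(1) = 87/40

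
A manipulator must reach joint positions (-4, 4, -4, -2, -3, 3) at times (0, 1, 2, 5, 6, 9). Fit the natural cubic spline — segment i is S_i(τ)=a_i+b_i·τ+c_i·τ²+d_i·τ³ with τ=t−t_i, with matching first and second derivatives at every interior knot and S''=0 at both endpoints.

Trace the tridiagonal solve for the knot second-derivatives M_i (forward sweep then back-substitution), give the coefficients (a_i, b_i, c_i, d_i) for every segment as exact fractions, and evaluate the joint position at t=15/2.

Δ: Δ0=8, Δ1=-8, Δ2=2/3, Δ3=-1, Δ4=2
row 1: diag=4, rhs=-96; c'=1/4, d'=-24
row 2: denom=8−1·1/4=31/4; d'=(52−1·-24)/(31/4)=304/31
row 3: denom=8−3·12/31=212/31; d'=(-10−3·304/31)/(212/31)=-611/106
row 4: denom=8−1·31/212=1665/212; d'=(18−1·-611/106)/(1665/212)=5038/1665
back: M4=5038/1665
back: M3=-611/106−31/212·5038/1665=-10334/1665
back: M2=304/31−12/31·-10334/1665=6776/555
back: M1=-24−1/4·6776/555=-15014/555
M: M0=0, M1=-15014/555, M2=6776/555, M3=-10334/1665, M4=5038/1665, M5=0
seg 0: a=-4, c=M0/2=0, d=(M1−M0)/(6·1)=-7507/1665, b=Δ0−h0·(2M0+M1)/6=20827/1665
seg 1: a=4, c=M1/2=-7507/555, d=(M2−M1)/(6·1)=2179/333, b=Δ1−h1·(2M1+M2)/6=-1694/1665
seg 2: a=-4, c=M2/2=3388/555, d=(M3−M2)/(6·3)=-15331/14985, b=Δ2−h2·(2M2+M3)/6=-14051/1665
seg 3: a=-2, c=M3/2=-5167/1665, d=(M4−M3)/(6·1)=854/555, b=Δ3−h3·(2M3+M4)/6=188/333
seg 4: a=-3, c=M4/2=2519/1665, d=(M5−M4)/(6·3)=-2519/14985, b=Δ4−h4·(2M4+M5)/6=-1708/1665
t_q=15/2 → seg 4, τ=3/2; S=-3+-1708/1665·τ+2519/1665·τ²+-2519/14985·τ³=-2519/1480

  seg 0: a=-4 b=20827/1665 c=0 d=-7507/1665
  seg 1: a=4 b=-1694/1665 c=-7507/555 d=2179/333
  seg 2: a=-4 b=-14051/1665 c=3388/555 d=-15331/14985
  seg 3: a=-2 b=188/333 c=-5167/1665 d=854/555
  seg 4: a=-3 b=-1708/1665 c=2519/1665 d=-2519/14985
S(15/2) = -2519/1480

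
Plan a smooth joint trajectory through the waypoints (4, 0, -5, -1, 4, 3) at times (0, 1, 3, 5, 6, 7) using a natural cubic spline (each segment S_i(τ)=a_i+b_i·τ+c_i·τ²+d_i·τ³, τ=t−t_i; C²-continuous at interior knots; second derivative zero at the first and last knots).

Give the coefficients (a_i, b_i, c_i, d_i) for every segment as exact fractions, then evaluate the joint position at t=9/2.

  seg 0: a=4 b=-3781/916 c=0 d=117/916
  seg 1: a=0 b=-1715/458 c=351/916 d=219/1832
  seg 2: a=-5 b=-178/229 c=252/229 d=33/229
  seg 3: a=-1 b=1226/229 c=450/229 d=-531/229
  seg 4: a=4 b=533/229 c=-1143/229 d=381/229
S(9/2) = -5869/1832

Δ: Δ0=-4, Δ1=-5/2, Δ2=2, Δ3=5, Δ4=-1
row 1: diag=6, rhs=9; c'=1/3, d'=3/2
row 2: denom=8−2·1/3=22/3; d'=(27−2·3/2)/(22/3)=36/11
row 3: denom=6−2·3/11=60/11; d'=(18−2·36/11)/(60/11)=21/10
row 4: denom=4−1·11/60=229/60; d'=(-36−1·21/10)/(229/60)=-2286/229
back: M4=-2286/229
back: M3=21/10−11/60·-2286/229=900/229
back: M2=36/11−3/11·900/229=504/229
back: M1=3/2−1/3·504/229=351/458
M: M0=0, M1=351/458, M2=504/229, M3=900/229, M4=-2286/229, M5=0
seg 0: a=4, c=M0/2=0, d=(M1−M0)/(6·1)=117/916, b=Δ0−h0·(2M0+M1)/6=-3781/916
seg 1: a=0, c=M1/2=351/916, d=(M2−M1)/(6·2)=219/1832, b=Δ1−h1·(2M1+M2)/6=-1715/458
seg 2: a=-5, c=M2/2=252/229, d=(M3−M2)/(6·2)=33/229, b=Δ2−h2·(2M2+M3)/6=-178/229
seg 3: a=-1, c=M3/2=450/229, d=(M4−M3)/(6·1)=-531/229, b=Δ3−h3·(2M3+M4)/6=1226/229
seg 4: a=4, c=M4/2=-1143/229, d=(M5−M4)/(6·1)=381/229, b=Δ4−h4·(2M4+M5)/6=533/229
t_q=9/2 → seg 2, τ=3/2; S=-5+-178/229·τ+252/229·τ²+33/229·τ³=-5869/1832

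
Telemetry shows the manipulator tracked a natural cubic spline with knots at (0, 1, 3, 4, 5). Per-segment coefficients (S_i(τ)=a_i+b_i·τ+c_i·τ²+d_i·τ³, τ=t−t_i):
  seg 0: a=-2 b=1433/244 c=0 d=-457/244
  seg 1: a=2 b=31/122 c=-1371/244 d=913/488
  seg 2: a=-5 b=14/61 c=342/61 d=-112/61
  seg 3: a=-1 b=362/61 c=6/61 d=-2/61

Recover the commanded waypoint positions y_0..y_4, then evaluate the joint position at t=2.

y_0 = S_0(0) = a_0 = -2
y_1 = S_1(0) = a_1 = 2
y_2 = S_2(0) = a_2 = -5
y_3 = S_3(0) = a_3 = -1
y_4 = S_3(1) = 5
t_q=2 is in segment 1 (τ=1); S_1(τ)=-729/488

y_0=-2 y_1=2 y_2=-5 y_3=-1 y_4=5
S(2) = -729/488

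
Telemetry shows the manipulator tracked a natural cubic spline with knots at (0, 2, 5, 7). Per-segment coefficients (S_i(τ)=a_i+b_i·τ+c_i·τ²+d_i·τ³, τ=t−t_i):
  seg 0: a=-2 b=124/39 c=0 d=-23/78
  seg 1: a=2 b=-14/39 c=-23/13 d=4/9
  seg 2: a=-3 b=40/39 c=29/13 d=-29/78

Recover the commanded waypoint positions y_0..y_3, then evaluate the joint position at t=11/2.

y_0 = S_0(0) = a_0 = -2
y_1 = S_1(0) = a_1 = 2
y_2 = S_2(0) = a_2 = -3
y_3 = S_2(2) = 5
t_q=11/2 is in segment 2 (τ=1/2); S_2(τ)=-411/208

y_0=-2 y_1=2 y_2=-3 y_3=5
S(11/2) = -411/208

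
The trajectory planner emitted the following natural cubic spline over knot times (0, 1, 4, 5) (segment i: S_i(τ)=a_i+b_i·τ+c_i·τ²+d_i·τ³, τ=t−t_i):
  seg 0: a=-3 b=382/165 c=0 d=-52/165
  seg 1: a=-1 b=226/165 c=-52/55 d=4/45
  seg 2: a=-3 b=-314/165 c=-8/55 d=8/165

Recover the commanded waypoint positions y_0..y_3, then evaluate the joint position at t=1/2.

y_0=-3 y_1=-1 y_2=-3 y_3=-5
S(1/2) = -207/110

y_0 = S_0(0) = a_0 = -3
y_1 = S_1(0) = a_1 = -1
y_2 = S_2(0) = a_2 = -3
y_3 = S_2(1) = -5
t_q=1/2 is in segment 0 (τ=1/2); S_0(τ)=-207/110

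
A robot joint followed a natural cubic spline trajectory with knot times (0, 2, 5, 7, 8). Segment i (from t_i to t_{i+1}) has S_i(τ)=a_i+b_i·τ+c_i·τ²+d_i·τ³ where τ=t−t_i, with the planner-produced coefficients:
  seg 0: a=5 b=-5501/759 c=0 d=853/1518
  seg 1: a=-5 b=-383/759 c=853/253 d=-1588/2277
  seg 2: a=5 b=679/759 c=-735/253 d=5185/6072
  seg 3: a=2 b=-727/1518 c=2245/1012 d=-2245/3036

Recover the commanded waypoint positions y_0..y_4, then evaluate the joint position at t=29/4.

y_0=5 y_1=-5 y_2=5 y_3=2 y_4=3
S(29/4) = 130013/64768

y_0 = S_0(0) = a_0 = 5
y_1 = S_1(0) = a_1 = -5
y_2 = S_2(0) = a_2 = 5
y_3 = S_3(0) = a_3 = 2
y_4 = S_3(1) = 3
t_q=29/4 is in segment 3 (τ=1/4); S_3(τ)=130013/64768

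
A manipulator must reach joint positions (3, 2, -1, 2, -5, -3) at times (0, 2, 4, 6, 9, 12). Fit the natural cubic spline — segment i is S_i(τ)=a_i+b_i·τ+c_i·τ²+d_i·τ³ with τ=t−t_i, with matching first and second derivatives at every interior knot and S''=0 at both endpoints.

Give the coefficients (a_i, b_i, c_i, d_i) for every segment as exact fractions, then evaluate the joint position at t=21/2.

  seg 0: a=3 b=157/3138 c=0 d=-863/6276
  seg 1: a=2 b=-5021/3138 c=-863/1046 d=1373/3138
  seg 2: a=-1 b=1099/3138 c=1883/1046 d=-3845/6276
  seg 3: a=2 b=625/3138 c=-981/523 d=1079/3138
  seg 4: a=-5 b=-2779/1569 c=1275/1046 d=-425/3138
S(21/2) = -44947/8368

Δ: Δ0=-1/2, Δ1=-3/2, Δ2=3/2, Δ3=-7/3, Δ4=2/3
row 1: diag=8, rhs=-6; c'=1/4, d'=-3/4
row 2: denom=8−2·1/4=15/2; d'=(18−2·-3/4)/(15/2)=13/5
row 3: denom=10−2·4/15=142/15; d'=(-23−2·13/5)/(142/15)=-423/142
row 4: denom=12−3·45/142=1569/142; d'=(18−3·-423/142)/(1569/142)=1275/523
back: M4=1275/523
back: M3=-423/142−45/142·1275/523=-1962/523
back: M2=13/5−4/15·-1962/523=1883/523
back: M1=-3/4−1/4·1883/523=-863/523
M: M0=0, M1=-863/523, M2=1883/523, M3=-1962/523, M4=1275/523, M5=0
seg 0: a=3, c=M0/2=0, d=(M1−M0)/(6·2)=-863/6276, b=Δ0−h0·(2M0+M1)/6=157/3138
seg 1: a=2, c=M1/2=-863/1046, d=(M2−M1)/(6·2)=1373/3138, b=Δ1−h1·(2M1+M2)/6=-5021/3138
seg 2: a=-1, c=M2/2=1883/1046, d=(M3−M2)/(6·2)=-3845/6276, b=Δ2−h2·(2M2+M3)/6=1099/3138
seg 3: a=2, c=M3/2=-981/523, d=(M4−M3)/(6·3)=1079/3138, b=Δ3−h3·(2M3+M4)/6=625/3138
seg 4: a=-5, c=M4/2=1275/1046, d=(M5−M4)/(6·3)=-425/3138, b=Δ4−h4·(2M4+M5)/6=-2779/1569
t_q=21/2 → seg 4, τ=3/2; S=-5+-2779/1569·τ+1275/1046·τ²+-425/3138·τ³=-44947/8368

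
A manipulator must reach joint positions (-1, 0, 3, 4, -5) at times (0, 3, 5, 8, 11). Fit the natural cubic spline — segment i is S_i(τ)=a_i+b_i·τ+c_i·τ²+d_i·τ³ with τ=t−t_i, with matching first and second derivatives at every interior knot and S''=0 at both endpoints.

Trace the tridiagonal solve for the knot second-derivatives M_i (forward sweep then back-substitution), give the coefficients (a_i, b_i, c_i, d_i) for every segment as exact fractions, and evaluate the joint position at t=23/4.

Δ: Δ0=1/3, Δ1=3/2, Δ2=1/3, Δ3=-3
row 1: diag=10, rhs=7; c'=1/5, d'=7/10
row 2: denom=10−2·1/5=48/5; d'=(-7−2·7/10)/(48/5)=-7/8
row 3: denom=12−3·5/16=177/16; d'=(-20−3·-7/8)/(177/16)=-278/177
back: M3=-278/177
back: M2=-7/8−5/16·-278/177=-68/177
back: M1=7/10−1/5·-68/177=275/354
M: M0=0, M1=275/354, M2=-68/177, M3=-278/177, M4=0
seg 0: a=-1, c=M0/2=0, d=(M1−M0)/(6·3)=275/6372, b=Δ0−h0·(2M0+M1)/6=-13/236
seg 1: a=0, c=M1/2=275/708, d=(M2−M1)/(6·2)=-137/1416, b=Δ1−h1·(2M1+M2)/6=131/118
seg 2: a=3, c=M2/2=-34/177, d=(M3−M2)/(6·3)=-35/531, b=Δ2−h2·(2M2+M3)/6=266/177
seg 3: a=4, c=M3/2=-139/177, d=(M4−M3)/(6·3)=139/1593, b=Δ3−h3·(2M3+M4)/6=-253/177
t_q=23/4 → seg 2, τ=3/4; S=3+266/177·τ+-34/177·τ²+-35/531·τ³=15071/3776

  seg 0: a=-1 b=-13/236 c=0 d=275/6372
  seg 1: a=0 b=131/118 c=275/708 d=-137/1416
  seg 2: a=3 b=266/177 c=-34/177 d=-35/531
  seg 3: a=4 b=-253/177 c=-139/177 d=139/1593
S(23/4) = 15071/3776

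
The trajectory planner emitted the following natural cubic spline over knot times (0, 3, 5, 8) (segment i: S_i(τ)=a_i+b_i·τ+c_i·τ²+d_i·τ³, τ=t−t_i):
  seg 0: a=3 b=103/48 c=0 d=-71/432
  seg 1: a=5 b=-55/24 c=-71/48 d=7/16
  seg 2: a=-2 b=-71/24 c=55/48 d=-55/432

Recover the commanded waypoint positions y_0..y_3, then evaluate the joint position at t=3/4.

y_0 = S_0(0) = a_0 = 3
y_1 = S_1(0) = a_1 = 5
y_2 = S_2(0) = a_2 = -2
y_3 = S_2(3) = -4
t_q=3/4 is in segment 0 (τ=3/4); S_0(τ)=4649/1024

y_0=3 y_1=5 y_2=-2 y_3=-4
S(3/4) = 4649/1024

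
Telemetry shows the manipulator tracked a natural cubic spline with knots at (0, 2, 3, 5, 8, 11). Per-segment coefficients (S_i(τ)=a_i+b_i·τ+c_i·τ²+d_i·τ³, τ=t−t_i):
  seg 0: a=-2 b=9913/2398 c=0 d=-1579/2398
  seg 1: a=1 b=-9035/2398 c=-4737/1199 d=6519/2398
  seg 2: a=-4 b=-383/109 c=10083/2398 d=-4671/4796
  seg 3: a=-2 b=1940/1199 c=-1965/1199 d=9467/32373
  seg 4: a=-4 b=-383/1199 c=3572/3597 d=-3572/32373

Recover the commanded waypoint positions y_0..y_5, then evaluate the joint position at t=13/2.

y_0=-2 y_1=1 y_2=-4 y_3=-2 y_4=-4 y_5=1
S(13/2) = -21807/9592

y_0 = S_0(0) = a_0 = -2
y_1 = S_1(0) = a_1 = 1
y_2 = S_2(0) = a_2 = -4
y_3 = S_3(0) = a_3 = -2
y_4 = S_4(0) = a_4 = -4
y_5 = S_4(3) = 1
t_q=13/2 is in segment 3 (τ=3/2); S_3(τ)=-21807/9592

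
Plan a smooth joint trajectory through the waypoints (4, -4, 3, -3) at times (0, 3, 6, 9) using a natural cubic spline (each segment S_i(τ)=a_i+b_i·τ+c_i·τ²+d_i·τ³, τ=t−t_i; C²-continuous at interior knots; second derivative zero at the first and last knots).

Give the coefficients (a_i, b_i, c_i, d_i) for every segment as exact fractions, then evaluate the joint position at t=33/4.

  seg 0: a=4 b=-193/45 c=0 d=73/405
  seg 1: a=-4 b=26/45 c=73/45 d=-28/81
  seg 2: a=3 b=44/45 c=-67/45 d=67/405
S(33/4) = -29/64

Δ: Δ0=-8/3, Δ1=7/3, Δ2=-2
row 1: diag=12, rhs=30; c'=1/4, d'=5/2
row 2: denom=12−3·1/4=45/4; d'=(-26−3·5/2)/(45/4)=-134/45
back: M2=-134/45
back: M1=5/2−1/4·-134/45=146/45
M: M0=0, M1=146/45, M2=-134/45, M3=0
seg 0: a=4, c=M0/2=0, d=(M1−M0)/(6·3)=73/405, b=Δ0−h0·(2M0+M1)/6=-193/45
seg 1: a=-4, c=M1/2=73/45, d=(M2−M1)/(6·3)=-28/81, b=Δ1−h1·(2M1+M2)/6=26/45
seg 2: a=3, c=M2/2=-67/45, d=(M3−M2)/(6·3)=67/405, b=Δ2−h2·(2M2+M3)/6=44/45
t_q=33/4 → seg 2, τ=9/4; S=3+44/45·τ+-67/45·τ²+67/405·τ³=-29/64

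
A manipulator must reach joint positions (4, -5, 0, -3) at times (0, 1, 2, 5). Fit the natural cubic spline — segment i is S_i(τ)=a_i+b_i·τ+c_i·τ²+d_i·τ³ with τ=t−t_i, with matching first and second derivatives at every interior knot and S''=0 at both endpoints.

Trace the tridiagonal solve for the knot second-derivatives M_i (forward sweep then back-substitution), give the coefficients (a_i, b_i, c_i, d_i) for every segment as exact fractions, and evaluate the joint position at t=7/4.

  seg 0: a=4 b=-397/31 c=0 d=118/31
  seg 1: a=-5 b=-43/31 c=354/31 d=-156/31
  seg 2: a=0 b=197/31 c=-114/31 d=38/93
S(7/4) = -863/496

Δ: Δ0=-9, Δ1=5, Δ2=-1
row 1: diag=4, rhs=84; c'=1/4, d'=21
row 2: denom=8−1·1/4=31/4; d'=(-36−1·21)/(31/4)=-228/31
back: M2=-228/31
back: M1=21−1/4·-228/31=708/31
M: M0=0, M1=708/31, M2=-228/31, M3=0
seg 0: a=4, c=M0/2=0, d=(M1−M0)/(6·1)=118/31, b=Δ0−h0·(2M0+M1)/6=-397/31
seg 1: a=-5, c=M1/2=354/31, d=(M2−M1)/(6·1)=-156/31, b=Δ1−h1·(2M1+M2)/6=-43/31
seg 2: a=0, c=M2/2=-114/31, d=(M3−M2)/(6·3)=38/93, b=Δ2−h2·(2M2+M3)/6=197/31
t_q=7/4 → seg 1, τ=3/4; S=-5+-43/31·τ+354/31·τ²+-156/31·τ³=-863/496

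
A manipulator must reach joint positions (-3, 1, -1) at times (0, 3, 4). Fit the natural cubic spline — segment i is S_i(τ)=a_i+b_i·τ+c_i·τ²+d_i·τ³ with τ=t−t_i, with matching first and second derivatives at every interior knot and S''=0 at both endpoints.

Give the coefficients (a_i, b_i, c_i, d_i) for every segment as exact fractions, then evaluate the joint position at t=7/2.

  seg 0: a=-3 b=31/12 c=0 d=-5/36
  seg 1: a=1 b=-7/6 c=-5/4 d=5/12
S(7/2) = 5/32

Δ: Δ0=4/3, Δ1=-2
row 1: diag=8, rhs=-20; c'=1/8, d'=-5/2
back: M1=-5/2
M: M0=0, M1=-5/2, M2=0
seg 0: a=-3, c=M0/2=0, d=(M1−M0)/(6·3)=-5/36, b=Δ0−h0·(2M0+M1)/6=31/12
seg 1: a=1, c=M1/2=-5/4, d=(M2−M1)/(6·1)=5/12, b=Δ1−h1·(2M1+M2)/6=-7/6
t_q=7/2 → seg 1, τ=1/2; S=1+-7/6·τ+-5/4·τ²+5/12·τ³=5/32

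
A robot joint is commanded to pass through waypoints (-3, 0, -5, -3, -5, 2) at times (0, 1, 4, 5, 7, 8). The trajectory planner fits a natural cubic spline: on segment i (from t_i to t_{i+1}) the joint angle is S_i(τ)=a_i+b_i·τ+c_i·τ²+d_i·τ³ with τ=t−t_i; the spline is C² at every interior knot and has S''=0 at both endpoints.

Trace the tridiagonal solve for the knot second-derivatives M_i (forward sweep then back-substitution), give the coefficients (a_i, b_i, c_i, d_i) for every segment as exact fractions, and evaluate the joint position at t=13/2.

Δ: Δ0=3, Δ1=-5/3, Δ2=2, Δ3=-1, Δ4=7
row 1: diag=8, rhs=-28; c'=3/8, d'=-7/2
row 2: denom=8−3·3/8=55/8; d'=(22−3·-7/2)/(55/8)=52/11
row 3: denom=6−1·8/55=322/55; d'=(-18−1·52/11)/(322/55)=-625/161
row 4: denom=6−2·55/161=856/161; d'=(48−2·-625/161)/(856/161)=4489/428
back: M4=4489/428
back: M3=-625/161−55/161·4489/428=-3195/428
back: M2=52/11−8/55·-3195/428=622/107
back: M1=-7/2−3/8·622/107=-2431/428
M: M0=0, M1=-2431/428, M2=622/107, M3=-3195/428, M4=4489/428, M5=0
seg 0: a=-3, c=M0/2=0, d=(M1−M0)/(6·1)=-2431/2568, b=Δ0−h0·(2M0+M1)/6=10135/2568
seg 1: a=0, c=M1/2=-2431/856, d=(M2−M1)/(6·3)=4919/7704, b=Δ1−h1·(2M1+M2)/6=1421/1284
seg 2: a=-5, c=M2/2=311/107, d=(M3−M2)/(6·1)=-5683/2568, b=Δ2−h2·(2M2+M3)/6=3355/2568
seg 3: a=-3, c=M3/2=-3195/856, d=(M4−M3)/(6·2)=1921/1284, b=Δ3−h3·(2M3+M4)/6=617/1284
seg 4: a=-5, c=M4/2=4489/856, d=(M5−M4)/(6·1)=-4489/2568, b=Δ4−h4·(2M4+M5)/6=4499/1284
t_q=13/2 → seg 3, τ=3/2; S=-3+617/1284·τ+-3195/856·τ²+1921/1284·τ³=-9635/1712

  seg 0: a=-3 b=10135/2568 c=0 d=-2431/2568
  seg 1: a=0 b=1421/1284 c=-2431/856 d=4919/7704
  seg 2: a=-5 b=3355/2568 c=311/107 d=-5683/2568
  seg 3: a=-3 b=617/1284 c=-3195/856 d=1921/1284
  seg 4: a=-5 b=4499/1284 c=4489/856 d=-4489/2568
S(13/2) = -9635/1712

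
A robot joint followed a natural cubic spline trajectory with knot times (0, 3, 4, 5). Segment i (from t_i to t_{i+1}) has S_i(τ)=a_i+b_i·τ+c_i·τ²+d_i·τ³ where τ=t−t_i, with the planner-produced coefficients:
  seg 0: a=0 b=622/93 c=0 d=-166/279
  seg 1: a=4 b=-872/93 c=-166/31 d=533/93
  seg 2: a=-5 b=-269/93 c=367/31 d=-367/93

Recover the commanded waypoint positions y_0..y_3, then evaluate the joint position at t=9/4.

y_0 = S_0(0) = a_0 = 0
y_1 = S_1(0) = a_1 = 4
y_2 = S_2(0) = a_2 = -5
y_3 = S_2(1) = 0
t_q=9/4 is in segment 0 (τ=9/4); S_0(τ)=8205/992

y_0=0 y_1=4 y_2=-5 y_3=0
S(9/4) = 8205/992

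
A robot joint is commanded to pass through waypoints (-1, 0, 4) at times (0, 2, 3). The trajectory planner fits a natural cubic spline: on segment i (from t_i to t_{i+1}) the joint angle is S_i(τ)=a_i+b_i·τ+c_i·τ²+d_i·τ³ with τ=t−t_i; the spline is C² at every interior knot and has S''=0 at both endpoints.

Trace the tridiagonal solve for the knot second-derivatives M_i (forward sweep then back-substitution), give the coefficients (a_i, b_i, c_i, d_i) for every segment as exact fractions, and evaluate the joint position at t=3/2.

Δ: Δ0=1/2, Δ1=4
row 1: diag=6, rhs=21; c'=1/6, d'=7/2
back: M1=7/2
M: M0=0, M1=7/2, M2=0
seg 0: a=-1, c=M0/2=0, d=(M1−M0)/(6·2)=7/24, b=Δ0−h0·(2M0+M1)/6=-2/3
seg 1: a=0, c=M1/2=7/4, d=(M2−M1)/(6·1)=-7/12, b=Δ1−h1·(2M1+M2)/6=17/6
t_q=3/2 → seg 0, τ=3/2; S=-1+-2/3·τ+0·τ²+7/24·τ³=-65/64

  seg 0: a=-1 b=-2/3 c=0 d=7/24
  seg 1: a=0 b=17/6 c=7/4 d=-7/12
S(3/2) = -65/64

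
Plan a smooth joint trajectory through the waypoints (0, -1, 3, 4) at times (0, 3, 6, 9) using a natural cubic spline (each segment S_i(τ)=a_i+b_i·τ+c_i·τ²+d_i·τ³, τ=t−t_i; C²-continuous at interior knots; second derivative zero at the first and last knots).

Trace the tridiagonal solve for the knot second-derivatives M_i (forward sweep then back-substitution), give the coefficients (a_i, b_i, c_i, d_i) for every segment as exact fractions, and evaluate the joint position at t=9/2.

Δ: Δ0=-1/3, Δ1=4/3, Δ2=1/3
row 1: diag=12, rhs=10; c'=1/4, d'=5/6
row 2: denom=12−3·1/4=45/4; d'=(-6−3·5/6)/(45/4)=-34/45
back: M2=-34/45
back: M1=5/6−1/4·-34/45=46/45
M: M0=0, M1=46/45, M2=-34/45, M3=0
seg 0: a=0, c=M0/2=0, d=(M1−M0)/(6·3)=23/405, b=Δ0−h0·(2M0+M1)/6=-38/45
seg 1: a=-1, c=M1/2=23/45, d=(M2−M1)/(6·3)=-8/81, b=Δ1−h1·(2M1+M2)/6=31/45
seg 2: a=3, c=M2/2=-17/45, d=(M3−M2)/(6·3)=17/405, b=Δ2−h2·(2M2+M3)/6=49/45
t_q=9/2 → seg 1, τ=3/2; S=-1+31/45·τ+23/45·τ²+-8/81·τ³=17/20

  seg 0: a=0 b=-38/45 c=0 d=23/405
  seg 1: a=-1 b=31/45 c=23/45 d=-8/81
  seg 2: a=3 b=49/45 c=-17/45 d=17/405
S(9/2) = 17/20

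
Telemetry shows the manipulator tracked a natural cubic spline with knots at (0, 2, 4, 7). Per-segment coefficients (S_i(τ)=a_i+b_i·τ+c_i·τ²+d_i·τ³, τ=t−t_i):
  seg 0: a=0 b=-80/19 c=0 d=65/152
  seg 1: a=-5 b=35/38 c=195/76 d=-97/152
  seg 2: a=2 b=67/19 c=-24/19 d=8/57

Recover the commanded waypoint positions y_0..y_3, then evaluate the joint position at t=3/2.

y_0=0 y_1=-5 y_2=2 y_3=5
S(3/2) = -5925/1216

y_0 = S_0(0) = a_0 = 0
y_1 = S_1(0) = a_1 = -5
y_2 = S_2(0) = a_2 = 2
y_3 = S_2(3) = 5
t_q=3/2 is in segment 0 (τ=3/2); S_0(τ)=-5925/1216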